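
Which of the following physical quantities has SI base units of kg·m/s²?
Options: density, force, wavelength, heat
Checking the SI base units of each option:
  density (ρ = m/V): kg/m³  ✗
  force (F = ma): kg·m/s²  ✓ matches
  wavelength (λ = v/f): m  ✗
  heat (Q = mcΔT): kg·m²/s²  ✗

Only force has units kg·m/s².

Answer: force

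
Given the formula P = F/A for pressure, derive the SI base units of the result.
Units of each symbol in P = F/A:
  F (force): kg·m/s²
  A (area): m²  → in the denominator, contributes 1/m²

Multiplying the contributions: [kg·m/s²] · [1/m²]
Adding exponents of each base unit: kg: 1, m: -1, s: -2
SI base units of pressure: kg/(m·s²)

Answer: kg/(m·s²)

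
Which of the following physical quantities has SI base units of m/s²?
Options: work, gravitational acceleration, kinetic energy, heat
Checking the SI base units of each option:
  work (W = Fd): kg·m²/s²  ✗
  gravitational acceleration (g = GM/r²): m/s²  ✓ matches
  kinetic energy (E = ½mv²): kg·m²/s²  ✗
  heat (Q = mcΔT): kg·m²/s²  ✗

Only gravitational acceleration has units m/s².

Answer: gravitational acceleration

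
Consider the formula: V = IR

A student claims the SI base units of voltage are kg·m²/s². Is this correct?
Units of each symbol in V = IR:
  I (current): A
  R (resistance, in ohms): kg·m²/(s³·A²)

Multiplying the contributions: [A] · [kg·m²/(s³·A²)]
Adding exponents of each base unit: kg: 1, m: 2, s: -3, A: -1
SI base units of voltage: kg·m²/(s³·A)

The claimed units kg·m²/s² (exponents kg: 1, m: 2, s: -2) do not match the derived units kg·m²/(s³·A) (exponents kg: 1, m: 2, s: -3, A: -1), so the claim is incorrect.

Answer: No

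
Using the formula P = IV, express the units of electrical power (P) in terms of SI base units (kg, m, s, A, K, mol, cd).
Units of each symbol in P = IV:
  I (current): A
  V (voltage, in volts): kg·m²/(s³·A)

Multiplying the contributions: [A] · [kg·m²/(s³·A)]
Adding exponents of each base unit: kg: 1, m: 2, s: -3
SI base units of electrical power: kg·m²/s³

Answer: kg·m²/s³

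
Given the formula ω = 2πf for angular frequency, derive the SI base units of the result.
Units of each symbol in ω = 2πf:
  f (frequency): 1/s
  The factor 2π is dimensionless.

Multiplying the contributions: [1/s]
Adding exponents of each base unit: s: -1
SI base units of angular frequency: 1/s

Answer: 1/s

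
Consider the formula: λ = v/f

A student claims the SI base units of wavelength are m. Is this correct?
Units of each symbol in λ = v/f:
  v (wave speed): m/s
  f (frequency): 1/s  → in the denominator, contributes s

Multiplying the contributions: [m/s] · [s]
Adding exponents of each base unit: m: 1
SI base units of wavelength: m

The claimed units m match the derived units, so the claim is correct.

Answer: Yes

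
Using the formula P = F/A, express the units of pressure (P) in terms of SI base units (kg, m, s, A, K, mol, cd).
Units of each symbol in P = F/A:
  F (force): kg·m/s²
  A (area): m²  → in the denominator, contributes 1/m²

Multiplying the contributions: [kg·m/s²] · [1/m²]
Adding exponents of each base unit: kg: 1, m: -1, s: -2
SI base units of pressure: kg/(m·s²)

Answer: kg/(m·s²)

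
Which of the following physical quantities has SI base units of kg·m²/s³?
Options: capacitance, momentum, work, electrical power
Checking the SI base units of each option:
  capacitance (C = Q/V): s⁴·A²/(kg·m²)  ✗
  momentum (p = mv): kg·m/s  ✗
  work (W = Fd): kg·m²/s²  ✗
  electrical power (P = IV): kg·m²/s³  ✓ matches

Only electrical power has units kg·m²/s³.

Answer: electrical power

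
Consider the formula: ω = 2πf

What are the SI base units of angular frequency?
Units of each symbol in ω = 2πf:
  f (frequency): 1/s
  The factor 2π is dimensionless.

Multiplying the contributions: [1/s]
Adding exponents of each base unit: s: -1
SI base units of angular frequency: 1/s

Answer: 1/s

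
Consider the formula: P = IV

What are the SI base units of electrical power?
Units of each symbol in P = IV:
  I (current): A
  V (voltage, in volts): kg·m²/(s³·A)

Multiplying the contributions: [A] · [kg·m²/(s³·A)]
Adding exponents of each base unit: kg: 1, m: 2, s: -3
SI base units of electrical power: kg·m²/s³

Answer: kg·m²/s³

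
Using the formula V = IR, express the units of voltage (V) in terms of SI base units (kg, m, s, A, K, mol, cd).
Units of each symbol in V = IR:
  I (current): A
  R (resistance, in ohms): kg·m²/(s³·A²)

Multiplying the contributions: [A] · [kg·m²/(s³·A²)]
Adding exponents of each base unit: kg: 1, m: 2, s: -3, A: -1
SI base units of voltage: kg·m²/(s³·A)

Answer: kg·m²/(s³·A)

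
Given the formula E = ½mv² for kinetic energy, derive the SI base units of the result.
Units of each symbol in E = ½mv²:
  m (mass): kg
  v (speed): m/s  → to the power 2, contributes m²/s²
  The factor ½ is dimensionless.

Multiplying the contributions: [kg] · [m²/s²]
Adding exponents of each base unit: kg: 1, m: 2, s: -2
SI base units of kinetic energy: kg·m²/s²

Answer: kg·m²/s²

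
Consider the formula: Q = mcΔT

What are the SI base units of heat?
Units of each symbol in Q = mcΔT:
  m (mass): kg
  c (specific heat capacity, in J/(kg·K)): m²/(s²·K)
  ΔT (temperature change): K

Multiplying the contributions: [kg] · [m²/(s²·K)] · [K]
Adding exponents of each base unit: kg: 1, m: 2, s: -2
SI base units of heat: kg·m²/s²

Answer: kg·m²/s²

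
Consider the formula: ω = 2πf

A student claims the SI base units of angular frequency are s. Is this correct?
Units of each symbol in ω = 2πf:
  f (frequency): 1/s
  The factor 2π is dimensionless.

Multiplying the contributions: [1/s]
Adding exponents of each base unit: s: -1
SI base units of angular frequency: 1/s

The claimed units s (exponents s: 1) do not match the derived units 1/s (exponents s: -1), so the claim is incorrect.

Answer: No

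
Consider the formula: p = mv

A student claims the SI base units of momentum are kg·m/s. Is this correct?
Units of each symbol in p = mv:
  m (mass): kg
  v (velocity): m/s

Multiplying the contributions: [kg] · [m/s]
Adding exponents of each base unit: kg: 1, m: 1, s: -1
SI base units of momentum: kg·m/s

The claimed units kg·m/s match the derived units, so the claim is correct.

Answer: Yes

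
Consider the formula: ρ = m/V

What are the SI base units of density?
Units of each symbol in ρ = m/V:
  m (mass): kg
  V (volume): m³  → in the denominator, contributes 1/m³

Multiplying the contributions: [kg] · [1/m³]
Adding exponents of each base unit: kg: 1, m: -3
SI base units of density: kg/m³

Answer: kg/m³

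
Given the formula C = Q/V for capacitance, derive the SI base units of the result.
Units of each symbol in C = Q/V:
  Q (charge, in coulombs): s·A
  V (voltage, in volts): kg·m²/(s³·A)  → in the denominator, contributes s³·A/(kg·m²)

Multiplying the contributions: [s·A] · [s³·A/(kg·m²)]
Adding exponents of each base unit: kg: -1, m: -2, s: 4, A: 2
SI base units of capacitance: s⁴·A²/(kg·m²)

Answer: s⁴·A²/(kg·m²)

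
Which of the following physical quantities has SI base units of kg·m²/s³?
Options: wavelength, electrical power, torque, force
Checking the SI base units of each option:
  wavelength (λ = v/f): m  ✗
  electrical power (P = IV): kg·m²/s³  ✓ matches
  torque (τ = Fr): kg·m²/s²  ✗
  force (F = ma): kg·m/s²  ✗

Only electrical power has units kg·m²/s³.

Answer: electrical power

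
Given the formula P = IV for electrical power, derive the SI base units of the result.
Units of each symbol in P = IV:
  I (current): A
  V (voltage, in volts): kg·m²/(s³·A)

Multiplying the contributions: [A] · [kg·m²/(s³·A)]
Adding exponents of each base unit: kg: 1, m: 2, s: -3
SI base units of electrical power: kg·m²/s³

Answer: kg·m²/s³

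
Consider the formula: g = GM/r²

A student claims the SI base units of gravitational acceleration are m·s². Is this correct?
Units of each symbol in g = GM/r²:
  G (gravitational constant): m³/(kg·s²)
  M (mass): kg
  r (distance): m  → to the power 2 in the denominator, contributes 1/m²

Multiplying the contributions: [m³/(kg·s²)] · [kg] · [1/m²]
Adding exponents of each base unit: m: 1, s: -2
SI base units of gravitational acceleration: m/s²

The claimed units m·s² (exponents m: 1, s: 2) do not match the derived units m/s² (exponents m: 1, s: -2), so the claim is incorrect.

Answer: No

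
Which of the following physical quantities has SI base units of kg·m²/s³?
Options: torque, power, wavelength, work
Checking the SI base units of each option:
  torque (τ = Fr): kg·m²/s²  ✗
  power (P = W/t): kg·m²/s³  ✓ matches
  wavelength (λ = v/f): m  ✗
  work (W = Fd): kg·m²/s²  ✗

Only power has units kg·m²/s³.

Answer: power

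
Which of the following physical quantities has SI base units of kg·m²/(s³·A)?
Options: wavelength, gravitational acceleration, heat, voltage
Checking the SI base units of each option:
  wavelength (λ = v/f): m  ✗
  gravitational acceleration (g = GM/r²): m/s²  ✗
  heat (Q = mcΔT): kg·m²/s²  ✗
  voltage (V = IR): kg·m²/(s³·A)  ✓ matches

Only voltage has units kg·m²/(s³·A).

Answer: voltage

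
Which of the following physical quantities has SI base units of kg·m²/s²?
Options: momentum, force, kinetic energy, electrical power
Checking the SI base units of each option:
  momentum (p = mv): kg·m/s  ✗
  force (F = ma): kg·m/s²  ✗
  kinetic energy (E = ½mv²): kg·m²/s²  ✓ matches
  electrical power (P = IV): kg·m²/s³  ✗

Only kinetic energy has units kg·m²/s².

Answer: kinetic energy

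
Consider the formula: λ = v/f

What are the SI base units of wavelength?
Units of each symbol in λ = v/f:
  v (wave speed): m/s
  f (frequency): 1/s  → in the denominator, contributes s

Multiplying the contributions: [m/s] · [s]
Adding exponents of each base unit: m: 1
SI base units of wavelength: m

Answer: m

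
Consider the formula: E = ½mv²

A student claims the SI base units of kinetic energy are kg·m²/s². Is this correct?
Units of each symbol in E = ½mv²:
  m (mass): kg
  v (speed): m/s  → to the power 2, contributes m²/s²
  The factor ½ is dimensionless.

Multiplying the contributions: [kg] · [m²/s²]
Adding exponents of each base unit: kg: 1, m: 2, s: -2
SI base units of kinetic energy: kg·m²/s²

The claimed units kg·m²/s² match the derived units, so the claim is correct.

Answer: Yes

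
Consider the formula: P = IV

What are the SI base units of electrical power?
Units of each symbol in P = IV:
  I (current): A
  V (voltage, in volts): kg·m²/(s³·A)

Multiplying the contributions: [A] · [kg·m²/(s³·A)]
Adding exponents of each base unit: kg: 1, m: 2, s: -3
SI base units of electrical power: kg·m²/s³

Answer: kg·m²/s³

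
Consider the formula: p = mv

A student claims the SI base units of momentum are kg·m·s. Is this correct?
Units of each symbol in p = mv:
  m (mass): kg
  v (velocity): m/s

Multiplying the contributions: [kg] · [m/s]
Adding exponents of each base unit: kg: 1, m: 1, s: -1
SI base units of momentum: kg·m/s

The claimed units kg·m·s (exponents kg: 1, m: 1, s: 1) do not match the derived units kg·m/s (exponents kg: 1, m: 1, s: -1), so the claim is incorrect.

Answer: No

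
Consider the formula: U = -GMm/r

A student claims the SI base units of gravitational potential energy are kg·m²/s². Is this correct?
Units of each symbol in U = -GMm/r:
  G (gravitational constant): m³/(kg·s²)
  M (mass): kg
  m (mass): kg
  r (distance): m  → in the denominator, contributes 1/m
  The minus sign does not affect the units.

Multiplying the contributions: [m³/(kg·s²)] · [kg] · [kg] · [1/m]
Adding exponents of each base unit: kg: 1, m: 2, s: -2
SI base units of gravitational potential energy: kg·m²/s²

The claimed units kg·m²/s² match the derived units, so the claim is correct.

Answer: Yes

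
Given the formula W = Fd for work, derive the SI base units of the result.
Units of each symbol in W = Fd:
  F (force): kg·m/s²
  d (displacement): m

Multiplying the contributions: [kg·m/s²] · [m]
Adding exponents of each base unit: kg: 1, m: 2, s: -2
SI base units of work: kg·m²/s²

Answer: kg·m²/s²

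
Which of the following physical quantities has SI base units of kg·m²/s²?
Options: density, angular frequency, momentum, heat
Checking the SI base units of each option:
  density (ρ = m/V): kg/m³  ✗
  angular frequency (ω = 2πf): 1/s  ✗
  momentum (p = mv): kg·m/s  ✗
  heat (Q = mcΔT): kg·m²/s²  ✓ matches

Only heat has units kg·m²/s².

Answer: heat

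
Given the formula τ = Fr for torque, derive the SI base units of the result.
Units of each symbol in τ = Fr:
  F (force): kg·m/s²
  r (lever arm): m

Multiplying the contributions: [kg·m/s²] · [m]
Adding exponents of each base unit: kg: 1, m: 2, s: -2
SI base units of torque: kg·m²/s²

Answer: kg·m²/s²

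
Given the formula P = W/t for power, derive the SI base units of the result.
Units of each symbol in P = W/t:
  W (work): kg·m²/s²
  t (time): s  → in the denominator, contributes 1/s

Multiplying the contributions: [kg·m²/s²] · [1/s]
Adding exponents of each base unit: kg: 1, m: 2, s: -3
SI base units of power: kg·m²/s³

Answer: kg·m²/s³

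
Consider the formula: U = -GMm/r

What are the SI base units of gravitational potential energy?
Units of each symbol in U = -GMm/r:
  G (gravitational constant): m³/(kg·s²)
  M (mass): kg
  m (mass): kg
  r (distance): m  → in the denominator, contributes 1/m
  The minus sign does not affect the units.

Multiplying the contributions: [m³/(kg·s²)] · [kg] · [kg] · [1/m]
Adding exponents of each base unit: kg: 1, m: 2, s: -2
SI base units of gravitational potential energy: kg·m²/s²

Answer: kg·m²/s²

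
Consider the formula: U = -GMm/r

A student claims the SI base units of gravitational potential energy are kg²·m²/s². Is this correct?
Units of each symbol in U = -GMm/r:
  G (gravitational constant): m³/(kg·s²)
  M (mass): kg
  m (mass): kg
  r (distance): m  → in the denominator, contributes 1/m
  The minus sign does not affect the units.

Multiplying the contributions: [m³/(kg·s²)] · [kg] · [kg] · [1/m]
Adding exponents of each base unit: kg: 1, m: 2, s: -2
SI base units of gravitational potential energy: kg·m²/s²

The claimed units kg²·m²/s² (exponents kg: 2, m: 2, s: -2) do not match the derived units kg·m²/s² (exponents kg: 1, m: 2, s: -2), so the claim is incorrect.

Answer: No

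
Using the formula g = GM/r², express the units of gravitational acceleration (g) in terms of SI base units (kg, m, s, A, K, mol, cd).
Units of each symbol in g = GM/r²:
  G (gravitational constant): m³/(kg·s²)
  M (mass): kg
  r (distance): m  → to the power 2 in the denominator, contributes 1/m²

Multiplying the contributions: [m³/(kg·s²)] · [kg] · [1/m²]
Adding exponents of each base unit: m: 1, s: -2
SI base units of gravitational acceleration: m/s²

Answer: m/s²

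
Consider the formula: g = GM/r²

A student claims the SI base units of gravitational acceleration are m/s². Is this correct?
Units of each symbol in g = GM/r²:
  G (gravitational constant): m³/(kg·s²)
  M (mass): kg
  r (distance): m  → to the power 2 in the denominator, contributes 1/m²

Multiplying the contributions: [m³/(kg·s²)] · [kg] · [1/m²]
Adding exponents of each base unit: m: 1, s: -2
SI base units of gravitational acceleration: m/s²

The claimed units m/s² match the derived units, so the claim is correct.

Answer: Yes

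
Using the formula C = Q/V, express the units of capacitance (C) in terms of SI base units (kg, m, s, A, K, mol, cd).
Units of each symbol in C = Q/V:
  Q (charge, in coulombs): s·A
  V (voltage, in volts): kg·m²/(s³·A)  → in the denominator, contributes s³·A/(kg·m²)

Multiplying the contributions: [s·A] · [s³·A/(kg·m²)]
Adding exponents of each base unit: kg: -1, m: -2, s: 4, A: 2
SI base units of capacitance: s⁴·A²/(kg·m²)

Answer: s⁴·A²/(kg·m²)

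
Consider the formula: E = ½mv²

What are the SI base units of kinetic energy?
Units of each symbol in E = ½mv²:
  m (mass): kg
  v (speed): m/s  → to the power 2, contributes m²/s²
  The factor ½ is dimensionless.

Multiplying the contributions: [kg] · [m²/s²]
Adding exponents of each base unit: kg: 1, m: 2, s: -2
SI base units of kinetic energy: kg·m²/s²

Answer: kg·m²/s²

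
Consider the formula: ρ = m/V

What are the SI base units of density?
Units of each symbol in ρ = m/V:
  m (mass): kg
  V (volume): m³  → in the denominator, contributes 1/m³

Multiplying the contributions: [kg] · [1/m³]
Adding exponents of each base unit: kg: 1, m: -3
SI base units of density: kg/m³

Answer: kg/m³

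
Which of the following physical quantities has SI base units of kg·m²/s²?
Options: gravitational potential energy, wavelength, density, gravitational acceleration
Checking the SI base units of each option:
  gravitational potential energy (U = -GMm/r): kg·m²/s²  ✓ matches
  wavelength (λ = v/f): m  ✗
  density (ρ = m/V): kg/m³  ✗
  gravitational acceleration (g = GM/r²): m/s²  ✗

Only gravitational potential energy has units kg·m²/s².

Answer: gravitational potential energy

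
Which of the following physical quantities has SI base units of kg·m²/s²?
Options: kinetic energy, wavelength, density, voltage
Checking the SI base units of each option:
  kinetic energy (E = ½mv²): kg·m²/s²  ✓ matches
  wavelength (λ = v/f): m  ✗
  density (ρ = m/V): kg/m³  ✗
  voltage (V = IR): kg·m²/(s³·A)  ✗

Only kinetic energy has units kg·m²/s².

Answer: kinetic energy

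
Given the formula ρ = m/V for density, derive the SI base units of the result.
Units of each symbol in ρ = m/V:
  m (mass): kg
  V (volume): m³  → in the denominator, contributes 1/m³

Multiplying the contributions: [kg] · [1/m³]
Adding exponents of each base unit: kg: 1, m: -3
SI base units of density: kg/m³

Answer: kg/m³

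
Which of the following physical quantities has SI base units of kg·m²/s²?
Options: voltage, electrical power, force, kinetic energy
Checking the SI base units of each option:
  voltage (V = IR): kg·m²/(s³·A)  ✗
  electrical power (P = IV): kg·m²/s³  ✗
  force (F = ma): kg·m/s²  ✗
  kinetic energy (E = ½mv²): kg·m²/s²  ✓ matches

Only kinetic energy has units kg·m²/s².

Answer: kinetic energy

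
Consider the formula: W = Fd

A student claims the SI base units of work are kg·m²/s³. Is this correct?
Units of each symbol in W = Fd:
  F (force): kg·m/s²
  d (displacement): m

Multiplying the contributions: [kg·m/s²] · [m]
Adding exponents of each base unit: kg: 1, m: 2, s: -2
SI base units of work: kg·m²/s²

The claimed units kg·m²/s³ (exponents kg: 1, m: 2, s: -3) do not match the derived units kg·m²/s² (exponents kg: 1, m: 2, s: -2), so the claim is incorrect.

Answer: No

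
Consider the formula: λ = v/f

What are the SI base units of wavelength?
Units of each symbol in λ = v/f:
  v (wave speed): m/s
  f (frequency): 1/s  → in the denominator, contributes s

Multiplying the contributions: [m/s] · [s]
Adding exponents of each base unit: m: 1
SI base units of wavelength: m

Answer: m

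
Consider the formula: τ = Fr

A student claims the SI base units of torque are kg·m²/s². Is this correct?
Units of each symbol in τ = Fr:
  F (force): kg·m/s²
  r (lever arm): m

Multiplying the contributions: [kg·m/s²] · [m]
Adding exponents of each base unit: kg: 1, m: 2, s: -2
SI base units of torque: kg·m²/s²

The claimed units kg·m²/s² match the derived units, so the claim is correct.

Answer: Yes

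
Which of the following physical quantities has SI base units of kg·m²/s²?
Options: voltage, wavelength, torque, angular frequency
Checking the SI base units of each option:
  voltage (V = IR): kg·m²/(s³·A)  ✗
  wavelength (λ = v/f): m  ✗
  torque (τ = Fr): kg·m²/s²  ✓ matches
  angular frequency (ω = 2πf): 1/s  ✗

Only torque has units kg·m²/s².

Answer: torque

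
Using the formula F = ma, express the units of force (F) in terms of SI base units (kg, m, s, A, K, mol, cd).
Units of each symbol in F = ma:
  m (mass): kg
  a (acceleration): m/s²

Multiplying the contributions: [kg] · [m/s²]
Adding exponents of each base unit: kg: 1, m: 1, s: -2
SI base units of force: kg·m/s²

Answer: kg·m/s²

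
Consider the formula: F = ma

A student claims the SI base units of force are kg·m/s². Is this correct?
Units of each symbol in F = ma:
  m (mass): kg
  a (acceleration): m/s²

Multiplying the contributions: [kg] · [m/s²]
Adding exponents of each base unit: kg: 1, m: 1, s: -2
SI base units of force: kg·m/s²

The claimed units kg·m/s² match the derived units, so the claim is correct.

Answer: Yes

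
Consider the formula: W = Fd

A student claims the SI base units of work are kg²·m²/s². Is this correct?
Units of each symbol in W = Fd:
  F (force): kg·m/s²
  d (displacement): m

Multiplying the contributions: [kg·m/s²] · [m]
Adding exponents of each base unit: kg: 1, m: 2, s: -2
SI base units of work: kg·m²/s²

The claimed units kg²·m²/s² (exponents kg: 2, m: 2, s: -2) do not match the derived units kg·m²/s² (exponents kg: 1, m: 2, s: -2), so the claim is incorrect.

Answer: No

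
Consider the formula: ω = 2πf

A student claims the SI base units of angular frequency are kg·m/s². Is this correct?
Units of each symbol in ω = 2πf:
  f (frequency): 1/s
  The factor 2π is dimensionless.

Multiplying the contributions: [1/s]
Adding exponents of each base unit: s: -1
SI base units of angular frequency: 1/s

The claimed units kg·m/s² (exponents kg: 1, m: 1, s: -2) do not match the derived units 1/s (exponents s: -1), so the claim is incorrect.

Answer: No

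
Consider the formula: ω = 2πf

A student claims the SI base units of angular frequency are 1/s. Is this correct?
Units of each symbol in ω = 2πf:
  f (frequency): 1/s
  The factor 2π is dimensionless.

Multiplying the contributions: [1/s]
Adding exponents of each base unit: s: -1
SI base units of angular frequency: 1/s

The claimed units 1/s match the derived units, so the claim is correct.

Answer: Yes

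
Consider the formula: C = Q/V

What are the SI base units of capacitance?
Units of each symbol in C = Q/V:
  Q (charge, in coulombs): s·A
  V (voltage, in volts): kg·m²/(s³·A)  → in the denominator, contributes s³·A/(kg·m²)

Multiplying the contributions: [s·A] · [s³·A/(kg·m²)]
Adding exponents of each base unit: kg: -1, m: -2, s: 4, A: 2
SI base units of capacitance: s⁴·A²/(kg·m²)

Answer: s⁴·A²/(kg·m²)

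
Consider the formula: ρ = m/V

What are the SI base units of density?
Units of each symbol in ρ = m/V:
  m (mass): kg
  V (volume): m³  → in the denominator, contributes 1/m³

Multiplying the contributions: [kg] · [1/m³]
Adding exponents of each base unit: kg: 1, m: -3
SI base units of density: kg/m³

Answer: kg/m³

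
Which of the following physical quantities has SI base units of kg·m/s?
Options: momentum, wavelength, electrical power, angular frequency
Checking the SI base units of each option:
  momentum (p = mv): kg·m/s  ✓ matches
  wavelength (λ = v/f): m  ✗
  electrical power (P = IV): kg·m²/s³  ✗
  angular frequency (ω = 2πf): 1/s  ✗

Only momentum has units kg·m/s.

Answer: momentum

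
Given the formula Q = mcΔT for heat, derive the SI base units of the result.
Units of each symbol in Q = mcΔT:
  m (mass): kg
  c (specific heat capacity, in J/(kg·K)): m²/(s²·K)
  ΔT (temperature change): K

Multiplying the contributions: [kg] · [m²/(s²·K)] · [K]
Adding exponents of each base unit: kg: 1, m: 2, s: -2
SI base units of heat: kg·m²/s²

Answer: kg·m²/s²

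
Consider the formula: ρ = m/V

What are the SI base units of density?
Units of each symbol in ρ = m/V:
  m (mass): kg
  V (volume): m³  → in the denominator, contributes 1/m³

Multiplying the contributions: [kg] · [1/m³]
Adding exponents of each base unit: kg: 1, m: -3
SI base units of density: kg/m³

Answer: kg/m³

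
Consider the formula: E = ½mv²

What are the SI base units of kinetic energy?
Units of each symbol in E = ½mv²:
  m (mass): kg
  v (speed): m/s  → to the power 2, contributes m²/s²
  The factor ½ is dimensionless.

Multiplying the contributions: [kg] · [m²/s²]
Adding exponents of each base unit: kg: 1, m: 2, s: -2
SI base units of kinetic energy: kg·m²/s²

Answer: kg·m²/s²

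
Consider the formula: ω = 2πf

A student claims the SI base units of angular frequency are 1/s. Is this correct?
Units of each symbol in ω = 2πf:
  f (frequency): 1/s
  The factor 2π is dimensionless.

Multiplying the contributions: [1/s]
Adding exponents of each base unit: s: -1
SI base units of angular frequency: 1/s

The claimed units 1/s match the derived units, so the claim is correct.

Answer: Yes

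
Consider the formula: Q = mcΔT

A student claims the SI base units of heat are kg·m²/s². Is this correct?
Units of each symbol in Q = mcΔT:
  m (mass): kg
  c (specific heat capacity, in J/(kg·K)): m²/(s²·K)
  ΔT (temperature change): K

Multiplying the contributions: [kg] · [m²/(s²·K)] · [K]
Adding exponents of each base unit: kg: 1, m: 2, s: -2
SI base units of heat: kg·m²/s²

The claimed units kg·m²/s² match the derived units, so the claim is correct.

Answer: Yes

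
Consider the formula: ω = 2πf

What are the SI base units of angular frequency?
Units of each symbol in ω = 2πf:
  f (frequency): 1/s
  The factor 2π is dimensionless.

Multiplying the contributions: [1/s]
Adding exponents of each base unit: s: -1
SI base units of angular frequency: 1/s

Answer: 1/s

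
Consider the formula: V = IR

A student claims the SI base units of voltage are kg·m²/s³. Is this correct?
Units of each symbol in V = IR:
  I (current): A
  R (resistance, in ohms): kg·m²/(s³·A²)

Multiplying the contributions: [A] · [kg·m²/(s³·A²)]
Adding exponents of each base unit: kg: 1, m: 2, s: -3, A: -1
SI base units of voltage: kg·m²/(s³·A)

The claimed units kg·m²/s³ (exponents kg: 1, m: 2, s: -3) do not match the derived units kg·m²/(s³·A) (exponents kg: 1, m: 2, s: -3, A: -1), so the claim is incorrect.

Answer: No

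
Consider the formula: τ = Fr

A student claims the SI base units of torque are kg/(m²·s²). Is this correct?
Units of each symbol in τ = Fr:
  F (force): kg·m/s²
  r (lever arm): m

Multiplying the contributions: [kg·m/s²] · [m]
Adding exponents of each base unit: kg: 1, m: 2, s: -2
SI base units of torque: kg·m²/s²

The claimed units kg/(m²·s²) (exponents kg: 1, m: -2, s: -2) do not match the derived units kg·m²/s² (exponents kg: 1, m: 2, s: -2), so the claim is incorrect.

Answer: No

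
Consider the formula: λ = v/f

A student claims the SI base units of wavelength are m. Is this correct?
Units of each symbol in λ = v/f:
  v (wave speed): m/s
  f (frequency): 1/s  → in the denominator, contributes s

Multiplying the contributions: [m/s] · [s]
Adding exponents of each base unit: m: 1
SI base units of wavelength: m

The claimed units m match the derived units, so the claim is correct.

Answer: Yes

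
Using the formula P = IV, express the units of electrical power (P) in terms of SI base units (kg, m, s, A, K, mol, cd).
Units of each symbol in P = IV:
  I (current): A
  V (voltage, in volts): kg·m²/(s³·A)

Multiplying the contributions: [A] · [kg·m²/(s³·A)]
Adding exponents of each base unit: kg: 1, m: 2, s: -3
SI base units of electrical power: kg·m²/s³

Answer: kg·m²/s³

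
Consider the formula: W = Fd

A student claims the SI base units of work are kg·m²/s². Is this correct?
Units of each symbol in W = Fd:
  F (force): kg·m/s²
  d (displacement): m

Multiplying the contributions: [kg·m/s²] · [m]
Adding exponents of each base unit: kg: 1, m: 2, s: -2
SI base units of work: kg·m²/s²

The claimed units kg·m²/s² match the derived units, so the claim is correct.

Answer: Yes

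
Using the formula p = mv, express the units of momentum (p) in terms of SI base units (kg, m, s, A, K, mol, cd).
Units of each symbol in p = mv:
  m (mass): kg
  v (velocity): m/s

Multiplying the contributions: [kg] · [m/s]
Adding exponents of each base unit: kg: 1, m: 1, s: -1
SI base units of momentum: kg·m/s

Answer: kg·m/s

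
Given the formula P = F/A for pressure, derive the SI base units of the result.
Units of each symbol in P = F/A:
  F (force): kg·m/s²
  A (area): m²  → in the denominator, contributes 1/m²

Multiplying the contributions: [kg·m/s²] · [1/m²]
Adding exponents of each base unit: kg: 1, m: -1, s: -2
SI base units of pressure: kg/(m·s²)

Answer: kg/(m·s²)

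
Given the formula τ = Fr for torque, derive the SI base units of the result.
Units of each symbol in τ = Fr:
  F (force): kg·m/s²
  r (lever arm): m

Multiplying the contributions: [kg·m/s²] · [m]
Adding exponents of each base unit: kg: 1, m: 2, s: -2
SI base units of torque: kg·m²/s²

Answer: kg·m²/s²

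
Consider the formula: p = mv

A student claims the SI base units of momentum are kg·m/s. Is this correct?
Units of each symbol in p = mv:
  m (mass): kg
  v (velocity): m/s

Multiplying the contributions: [kg] · [m/s]
Adding exponents of each base unit: kg: 1, m: 1, s: -1
SI base units of momentum: kg·m/s

The claimed units kg·m/s match the derived units, so the claim is correct.

Answer: Yes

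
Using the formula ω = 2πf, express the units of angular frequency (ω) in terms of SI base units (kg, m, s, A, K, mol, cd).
Units of each symbol in ω = 2πf:
  f (frequency): 1/s
  The factor 2π is dimensionless.

Multiplying the contributions: [1/s]
Adding exponents of each base unit: s: -1
SI base units of angular frequency: 1/s

Answer: 1/s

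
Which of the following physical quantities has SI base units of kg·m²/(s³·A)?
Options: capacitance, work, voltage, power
Checking the SI base units of each option:
  capacitance (C = Q/V): s⁴·A²/(kg·m²)  ✗
  work (W = Fd): kg·m²/s²  ✗
  voltage (V = IR): kg·m²/(s³·A)  ✓ matches
  power (P = W/t): kg·m²/s³  ✗

Only voltage has units kg·m²/(s³·A).

Answer: voltage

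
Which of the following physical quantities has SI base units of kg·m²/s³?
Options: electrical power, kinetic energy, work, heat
Checking the SI base units of each option:
  electrical power (P = IV): kg·m²/s³  ✓ matches
  kinetic energy (E = ½mv²): kg·m²/s²  ✗
  work (W = Fd): kg·m²/s²  ✗
  heat (Q = mcΔT): kg·m²/s²  ✗

Only electrical power has units kg·m²/s³.

Answer: electrical power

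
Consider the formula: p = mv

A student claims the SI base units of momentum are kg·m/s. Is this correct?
Units of each symbol in p = mv:
  m (mass): kg
  v (velocity): m/s

Multiplying the contributions: [kg] · [m/s]
Adding exponents of each base unit: kg: 1, m: 1, s: -1
SI base units of momentum: kg·m/s

The claimed units kg·m/s match the derived units, so the claim is correct.

Answer: Yes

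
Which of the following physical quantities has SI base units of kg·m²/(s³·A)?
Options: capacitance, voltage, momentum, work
Checking the SI base units of each option:
  capacitance (C = Q/V): s⁴·A²/(kg·m²)  ✗
  voltage (V = IR): kg·m²/(s³·A)  ✓ matches
  momentum (p = mv): kg·m/s  ✗
  work (W = Fd): kg·m²/s²  ✗

Only voltage has units kg·m²/(s³·A).

Answer: voltage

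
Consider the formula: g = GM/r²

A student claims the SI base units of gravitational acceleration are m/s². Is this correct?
Units of each symbol in g = GM/r²:
  G (gravitational constant): m³/(kg·s²)
  M (mass): kg
  r (distance): m  → to the power 2 in the denominator, contributes 1/m²

Multiplying the contributions: [m³/(kg·s²)] · [kg] · [1/m²]
Adding exponents of each base unit: m: 1, s: -2
SI base units of gravitational acceleration: m/s²

The claimed units m/s² match the derived units, so the claim is correct.

Answer: Yes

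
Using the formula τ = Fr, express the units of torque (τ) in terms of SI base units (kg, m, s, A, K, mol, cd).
Units of each symbol in τ = Fr:
  F (force): kg·m/s²
  r (lever arm): m

Multiplying the contributions: [kg·m/s²] · [m]
Adding exponents of each base unit: kg: 1, m: 2, s: -2
SI base units of torque: kg·m²/s²

Answer: kg·m²/s²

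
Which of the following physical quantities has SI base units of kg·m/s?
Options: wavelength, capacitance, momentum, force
Checking the SI base units of each option:
  wavelength (λ = v/f): m  ✗
  capacitance (C = Q/V): s⁴·A²/(kg·m²)  ✗
  momentum (p = mv): kg·m/s  ✓ matches
  force (F = ma): kg·m/s²  ✗

Only momentum has units kg·m/s.

Answer: momentum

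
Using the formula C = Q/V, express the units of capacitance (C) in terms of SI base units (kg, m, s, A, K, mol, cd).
Units of each symbol in C = Q/V:
  Q (charge, in coulombs): s·A
  V (voltage, in volts): kg·m²/(s³·A)  → in the denominator, contributes s³·A/(kg·m²)

Multiplying the contributions: [s·A] · [s³·A/(kg·m²)]
Adding exponents of each base unit: kg: -1, m: -2, s: 4, A: 2
SI base units of capacitance: s⁴·A²/(kg·m²)

Answer: s⁴·A²/(kg·m²)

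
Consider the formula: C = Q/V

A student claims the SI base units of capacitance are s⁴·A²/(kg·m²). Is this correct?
Units of each symbol in C = Q/V:
  Q (charge, in coulombs): s·A
  V (voltage, in volts): kg·m²/(s³·A)  → in the denominator, contributes s³·A/(kg·m²)

Multiplying the contributions: [s·A] · [s³·A/(kg·m²)]
Adding exponents of each base unit: kg: -1, m: -2, s: 4, A: 2
SI base units of capacitance: s⁴·A²/(kg·m²)

The claimed units s⁴·A²/(kg·m²) match the derived units, so the claim is correct.

Answer: Yes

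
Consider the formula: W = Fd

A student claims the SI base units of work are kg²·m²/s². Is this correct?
Units of each symbol in W = Fd:
  F (force): kg·m/s²
  d (displacement): m

Multiplying the contributions: [kg·m/s²] · [m]
Adding exponents of each base unit: kg: 1, m: 2, s: -2
SI base units of work: kg·m²/s²

The claimed units kg²·m²/s² (exponents kg: 2, m: 2, s: -2) do not match the derived units kg·m²/s² (exponents kg: 1, m: 2, s: -2), so the claim is incorrect.

Answer: No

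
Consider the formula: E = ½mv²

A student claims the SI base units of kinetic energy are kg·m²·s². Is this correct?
Units of each symbol in E = ½mv²:
  m (mass): kg
  v (speed): m/s  → to the power 2, contributes m²/s²
  The factor ½ is dimensionless.

Multiplying the contributions: [kg] · [m²/s²]
Adding exponents of each base unit: kg: 1, m: 2, s: -2
SI base units of kinetic energy: kg·m²/s²

The claimed units kg·m²·s² (exponents kg: 1, m: 2, s: 2) do not match the derived units kg·m²/s² (exponents kg: 1, m: 2, s: -2), so the claim is incorrect.

Answer: No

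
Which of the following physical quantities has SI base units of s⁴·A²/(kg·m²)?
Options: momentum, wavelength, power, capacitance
Checking the SI base units of each option:
  momentum (p = mv): kg·m/s  ✗
  wavelength (λ = v/f): m  ✗
  power (P = W/t): kg·m²/s³  ✗
  capacitance (C = Q/V): s⁴·A²/(kg·m²)  ✓ matches

Only capacitance has units s⁴·A²/(kg·m²).

Answer: capacitance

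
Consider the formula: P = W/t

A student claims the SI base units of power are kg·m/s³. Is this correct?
Units of each symbol in P = W/t:
  W (work): kg·m²/s²
  t (time): s  → in the denominator, contributes 1/s

Multiplying the contributions: [kg·m²/s²] · [1/s]
Adding exponents of each base unit: kg: 1, m: 2, s: -3
SI base units of power: kg·m²/s³

The claimed units kg·m/s³ (exponents kg: 1, m: 1, s: -3) do not match the derived units kg·m²/s³ (exponents kg: 1, m: 2, s: -3), so the claim is incorrect.

Answer: No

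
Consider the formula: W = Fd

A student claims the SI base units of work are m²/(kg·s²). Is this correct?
Units of each symbol in W = Fd:
  F (force): kg·m/s²
  d (displacement): m

Multiplying the contributions: [kg·m/s²] · [m]
Adding exponents of each base unit: kg: 1, m: 2, s: -2
SI base units of work: kg·m²/s²

The claimed units m²/(kg·s²) (exponents kg: -1, m: 2, s: -2) do not match the derived units kg·m²/s² (exponents kg: 1, m: 2, s: -2), so the claim is incorrect.

Answer: No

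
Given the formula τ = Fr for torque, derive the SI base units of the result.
Units of each symbol in τ = Fr:
  F (force): kg·m/s²
  r (lever arm): m

Multiplying the contributions: [kg·m/s²] · [m]
Adding exponents of each base unit: kg: 1, m: 2, s: -2
SI base units of torque: kg·m²/s²

Answer: kg·m²/s²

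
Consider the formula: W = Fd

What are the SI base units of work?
Units of each symbol in W = Fd:
  F (force): kg·m/s²
  d (displacement): m

Multiplying the contributions: [kg·m/s²] · [m]
Adding exponents of each base unit: kg: 1, m: 2, s: -2
SI base units of work: kg·m²/s²

Answer: kg·m²/s²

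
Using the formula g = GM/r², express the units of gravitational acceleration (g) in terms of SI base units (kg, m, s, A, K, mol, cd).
Units of each symbol in g = GM/r²:
  G (gravitational constant): m³/(kg·s²)
  M (mass): kg
  r (distance): m  → to the power 2 in the denominator, contributes 1/m²

Multiplying the contributions: [m³/(kg·s²)] · [kg] · [1/m²]
Adding exponents of each base unit: m: 1, s: -2
SI base units of gravitational acceleration: m/s²

Answer: m/s²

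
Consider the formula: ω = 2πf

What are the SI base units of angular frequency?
Units of each symbol in ω = 2πf:
  f (frequency): 1/s
  The factor 2π is dimensionless.

Multiplying the contributions: [1/s]
Adding exponents of each base unit: s: -1
SI base units of angular frequency: 1/s

Answer: 1/s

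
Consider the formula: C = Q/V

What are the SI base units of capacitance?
Units of each symbol in C = Q/V:
  Q (charge, in coulombs): s·A
  V (voltage, in volts): kg·m²/(s³·A)  → in the denominator, contributes s³·A/(kg·m²)

Multiplying the contributions: [s·A] · [s³·A/(kg·m²)]
Adding exponents of each base unit: kg: -1, m: -2, s: 4, A: 2
SI base units of capacitance: s⁴·A²/(kg·m²)

Answer: s⁴·A²/(kg·m²)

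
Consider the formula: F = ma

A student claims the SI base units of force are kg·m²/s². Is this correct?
Units of each symbol in F = ma:
  m (mass): kg
  a (acceleration): m/s²

Multiplying the contributions: [kg] · [m/s²]
Adding exponents of each base unit: kg: 1, m: 1, s: -2
SI base units of force: kg·m/s²

The claimed units kg·m²/s² (exponents kg: 1, m: 2, s: -2) do not match the derived units kg·m/s² (exponents kg: 1, m: 1, s: -2), so the claim is incorrect.

Answer: No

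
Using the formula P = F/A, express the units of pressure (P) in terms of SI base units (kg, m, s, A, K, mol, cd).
Units of each symbol in P = F/A:
  F (force): kg·m/s²
  A (area): m²  → in the denominator, contributes 1/m²

Multiplying the contributions: [kg·m/s²] · [1/m²]
Adding exponents of each base unit: kg: 1, m: -1, s: -2
SI base units of pressure: kg/(m·s²)

Answer: kg/(m·s²)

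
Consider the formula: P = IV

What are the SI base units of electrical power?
Units of each symbol in P = IV:
  I (current): A
  V (voltage, in volts): kg·m²/(s³·A)

Multiplying the contributions: [A] · [kg·m²/(s³·A)]
Adding exponents of each base unit: kg: 1, m: 2, s: -3
SI base units of electrical power: kg·m²/s³

Answer: kg·m²/s³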